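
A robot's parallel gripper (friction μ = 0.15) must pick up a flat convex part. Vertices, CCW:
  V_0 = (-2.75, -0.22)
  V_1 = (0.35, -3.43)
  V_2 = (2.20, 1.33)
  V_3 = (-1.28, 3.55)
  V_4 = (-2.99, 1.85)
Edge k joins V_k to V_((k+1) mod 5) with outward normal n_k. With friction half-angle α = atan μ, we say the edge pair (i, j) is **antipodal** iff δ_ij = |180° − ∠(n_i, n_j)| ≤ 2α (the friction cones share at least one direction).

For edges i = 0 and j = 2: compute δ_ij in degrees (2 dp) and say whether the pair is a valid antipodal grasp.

α = atan 0.15 = 8.53°;  2α = 17.06°
edge 0: e_0 = (+3.10, -3.21);  n_0 = (-0.7193, -0.6947)
edge 2: e_2 = (-3.48, +2.22);  n_2 = (+0.5378, +0.8431)
∠(n_0, n_2) = 166.54°
δ = |180° − 166.54°| = 13.46°
13.46° ≤ 2α = 17.06°  →  valid

δ = 13.46°, valid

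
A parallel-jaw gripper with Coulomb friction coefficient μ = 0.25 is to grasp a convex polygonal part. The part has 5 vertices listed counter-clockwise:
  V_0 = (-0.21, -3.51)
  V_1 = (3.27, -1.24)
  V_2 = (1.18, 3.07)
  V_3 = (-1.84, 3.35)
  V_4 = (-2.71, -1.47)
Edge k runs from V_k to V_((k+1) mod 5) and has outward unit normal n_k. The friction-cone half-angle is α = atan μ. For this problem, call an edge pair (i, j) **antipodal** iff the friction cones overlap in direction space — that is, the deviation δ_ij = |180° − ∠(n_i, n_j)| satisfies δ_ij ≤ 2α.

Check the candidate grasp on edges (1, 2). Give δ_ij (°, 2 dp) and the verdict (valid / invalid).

δ = 121.17°, invalid

α = atan 0.25 = 14.04°;  2α = 28.07°
edge 1: e_1 = (-2.09, +4.31);  n_1 = (+0.8998, +0.4363)
edge 2: e_2 = (-3.02, +0.28);  n_2 = (+0.0923, +0.9957)
∠(n_1, n_2) = 58.83°
δ = |180° − 58.83°| = 121.17°
121.17° > 2α = 28.07°  →  invalid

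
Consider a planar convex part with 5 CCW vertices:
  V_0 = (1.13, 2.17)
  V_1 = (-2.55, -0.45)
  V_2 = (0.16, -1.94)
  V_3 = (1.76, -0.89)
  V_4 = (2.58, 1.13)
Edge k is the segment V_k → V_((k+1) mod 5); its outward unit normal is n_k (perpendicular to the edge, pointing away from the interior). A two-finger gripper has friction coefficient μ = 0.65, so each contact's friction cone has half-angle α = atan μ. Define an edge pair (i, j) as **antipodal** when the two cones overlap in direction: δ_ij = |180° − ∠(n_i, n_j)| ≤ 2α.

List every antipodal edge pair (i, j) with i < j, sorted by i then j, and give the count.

count = 4; pairs: (0,1), (0,2), (0,3), (1,4)

α = atan 0.65 = 33.02°;  2α = 66.05°
n_0 = (-0.5800, +0.8146)
n_1 = (-0.4818, -0.8763)
n_2 = (+0.5487, -0.8360)
n_3 = (+0.9266, -0.3761)
n_4 = (+0.5828, +0.8126)
  (0,1): δ = 64.25°  ✓
  (0,2): δ = 2.17°  ✓
  (0,3): δ = 32.46°  ✓
  (0,4): δ = 108.90°  ·
  (1,2): δ = 117.92°  ·
  (1,3): δ = 83.29°  ·
  (1,4): δ = 6.85°  ✓
  (2,3): δ = 145.37°  ·
  (2,4): δ = 68.92°  ·
  (3,4): δ = 103.56°  ·
antipodal pairs: 4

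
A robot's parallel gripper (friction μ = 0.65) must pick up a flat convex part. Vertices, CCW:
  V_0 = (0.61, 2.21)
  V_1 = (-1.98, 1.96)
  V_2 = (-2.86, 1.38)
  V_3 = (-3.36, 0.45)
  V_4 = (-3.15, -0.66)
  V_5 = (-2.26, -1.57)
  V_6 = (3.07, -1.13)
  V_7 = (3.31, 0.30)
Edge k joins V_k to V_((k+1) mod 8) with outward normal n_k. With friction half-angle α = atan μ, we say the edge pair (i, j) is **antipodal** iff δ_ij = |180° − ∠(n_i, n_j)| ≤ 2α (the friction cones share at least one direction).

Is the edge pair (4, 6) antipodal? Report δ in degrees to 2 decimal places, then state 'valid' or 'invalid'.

α = atan 0.65 = 33.02°;  2α = 66.05°
edge 4: e_4 = (+0.89, -0.91);  n_4 = (-0.7149, -0.6992)
edge 6: e_6 = (+0.24, +1.43);  n_6 = (+0.9862, -0.1655)
∠(n_4, n_6) = 126.11°
δ = |180° − 126.11°| = 53.89°
53.89° ≤ 2α = 66.05°  →  valid

δ = 53.89°, valid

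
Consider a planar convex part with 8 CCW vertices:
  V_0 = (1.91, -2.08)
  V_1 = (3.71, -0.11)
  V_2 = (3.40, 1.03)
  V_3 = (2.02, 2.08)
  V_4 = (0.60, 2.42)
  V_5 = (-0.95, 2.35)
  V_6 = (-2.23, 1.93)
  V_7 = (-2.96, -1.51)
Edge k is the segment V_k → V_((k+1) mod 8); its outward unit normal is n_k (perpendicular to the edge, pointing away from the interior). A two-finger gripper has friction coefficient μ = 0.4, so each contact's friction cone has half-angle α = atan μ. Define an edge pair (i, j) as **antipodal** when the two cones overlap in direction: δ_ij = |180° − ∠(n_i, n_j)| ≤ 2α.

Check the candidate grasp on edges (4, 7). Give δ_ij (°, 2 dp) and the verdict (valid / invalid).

δ = 9.26°, valid

α = atan 0.4 = 21.80°;  2α = 43.60°
edge 4: e_4 = (-1.55, -0.07);  n_4 = (-0.0451, +0.9990)
edge 7: e_7 = (+4.87, -0.57);  n_7 = (-0.1162, -0.9932)
∠(n_4, n_7) = 170.74°
δ = |180° − 170.74°| = 9.26°
9.26° ≤ 2α = 43.60°  →  valid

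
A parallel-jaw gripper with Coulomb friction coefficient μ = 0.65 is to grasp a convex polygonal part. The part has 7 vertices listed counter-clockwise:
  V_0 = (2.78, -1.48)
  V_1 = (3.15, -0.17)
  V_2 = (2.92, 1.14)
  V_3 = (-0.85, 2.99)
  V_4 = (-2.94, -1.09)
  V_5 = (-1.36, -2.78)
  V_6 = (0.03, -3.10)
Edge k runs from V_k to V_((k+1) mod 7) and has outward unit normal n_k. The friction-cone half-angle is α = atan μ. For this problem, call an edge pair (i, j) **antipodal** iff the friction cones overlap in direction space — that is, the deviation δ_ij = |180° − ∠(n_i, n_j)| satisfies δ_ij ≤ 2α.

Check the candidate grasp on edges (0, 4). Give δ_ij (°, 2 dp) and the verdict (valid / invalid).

α = atan 0.65 = 33.02°;  2α = 66.05°
edge 0: e_0 = (+0.37, +1.31);  n_0 = (+0.9624, -0.2718)
edge 4: e_4 = (+1.58, -1.69);  n_4 = (-0.7305, -0.6829)
∠(n_0, n_4) = 121.15°
δ = |180° − 121.15°| = 58.85°
58.85° ≤ 2α = 66.05°  →  valid

δ = 58.85°, valid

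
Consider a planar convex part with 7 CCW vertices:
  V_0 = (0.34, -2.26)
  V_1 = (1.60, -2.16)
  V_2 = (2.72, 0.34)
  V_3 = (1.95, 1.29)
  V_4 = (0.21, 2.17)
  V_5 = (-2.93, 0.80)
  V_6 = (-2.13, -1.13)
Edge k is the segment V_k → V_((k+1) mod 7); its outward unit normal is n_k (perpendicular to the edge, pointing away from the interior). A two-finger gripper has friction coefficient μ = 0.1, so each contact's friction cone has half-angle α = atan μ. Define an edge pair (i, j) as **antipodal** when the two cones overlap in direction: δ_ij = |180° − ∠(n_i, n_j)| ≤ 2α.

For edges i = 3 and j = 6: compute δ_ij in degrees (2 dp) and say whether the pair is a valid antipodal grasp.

δ = 2.24°, valid

α = atan 0.1 = 5.71°;  2α = 11.42°
edge 3: e_3 = (-1.74, +0.88);  n_3 = (+0.4513, +0.8924)
edge 6: e_6 = (+2.47, -1.13);  n_6 = (-0.4160, -0.9094)
∠(n_3, n_6) = 177.76°
δ = |180° − 177.76°| = 2.24°
2.24° ≤ 2α = 11.42°  →  valid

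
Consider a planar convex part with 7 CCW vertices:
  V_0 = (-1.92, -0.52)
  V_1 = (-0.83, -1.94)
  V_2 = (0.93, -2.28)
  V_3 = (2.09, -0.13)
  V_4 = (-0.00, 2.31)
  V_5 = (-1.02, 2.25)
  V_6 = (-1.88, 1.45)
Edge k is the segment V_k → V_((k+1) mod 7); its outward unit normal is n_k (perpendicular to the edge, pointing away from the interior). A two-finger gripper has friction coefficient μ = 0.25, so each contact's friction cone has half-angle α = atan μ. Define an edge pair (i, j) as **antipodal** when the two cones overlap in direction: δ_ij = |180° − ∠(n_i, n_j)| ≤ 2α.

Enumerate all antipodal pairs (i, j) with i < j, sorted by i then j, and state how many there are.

α = atan 0.25 = 14.04°;  2α = 28.07°
n_0 = (-0.7932, -0.6089)
n_1 = (-0.1897, -0.9818)
n_2 = (+0.8801, -0.4748)
n_3 = (+0.7595, +0.6505)
n_4 = (-0.0587, +0.9983)
n_5 = (-0.6811, +0.7322)
n_6 = (-0.9998, +0.0203)
  (0,1): δ = 138.44°  ·
  (0,2): δ = 65.86°  ·
  (0,3): δ = 3.07°  ✓
  (0,4): δ = 55.86°  ·
  (0,5): δ = 95.42°  ·
  (0,6): δ = 141.33°  ·
  (1,2): δ = 107.41°  ·
  (1,3): δ = 38.48°  ·
  (1,4): δ = 14.30°  ✓
  (1,5): δ = 53.86°  ·
  (1,6): δ = 99.77°  ·
  (2,3): δ = 111.07°  ·
  (2,4): δ = 58.29°  ·
  (2,5): δ = 18.72°  ✓
  (2,6): δ = 27.19°  ✓
  (3,4): δ = 127.22°  ·
  (3,5): δ = 87.65°  ·
  (3,6): δ = 41.75°  ·
  (4,5): δ = 140.44°  ·
  (4,6): δ = 94.53°  ·
  (5,6): δ = 134.09°  ·
antipodal pairs: 4

count = 4; pairs: (0,3), (1,4), (2,5), (2,6)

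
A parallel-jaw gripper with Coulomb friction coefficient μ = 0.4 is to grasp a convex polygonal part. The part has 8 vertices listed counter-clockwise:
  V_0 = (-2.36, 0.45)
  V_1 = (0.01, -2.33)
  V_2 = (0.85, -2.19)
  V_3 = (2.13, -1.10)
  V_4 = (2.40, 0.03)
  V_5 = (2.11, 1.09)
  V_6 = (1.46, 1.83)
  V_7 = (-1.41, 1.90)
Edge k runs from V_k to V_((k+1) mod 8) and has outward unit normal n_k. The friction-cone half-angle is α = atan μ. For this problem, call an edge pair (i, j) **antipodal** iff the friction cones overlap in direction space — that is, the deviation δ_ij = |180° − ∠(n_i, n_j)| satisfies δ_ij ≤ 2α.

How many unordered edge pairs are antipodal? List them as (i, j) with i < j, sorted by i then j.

α = atan 0.4 = 21.80°;  2α = 43.60°
n_0 = (-0.7610, -0.6488)
n_1 = (+0.1644, -0.9864)
n_2 = (+0.6483, -0.7614)
n_3 = (+0.9726, -0.2324)
n_4 = (+0.9646, +0.2639)
n_5 = (+0.7513, +0.6599)
n_6 = (+0.0244, +0.9997)
n_7 = (-0.8365, +0.5480)
  (0,1): δ = 120.99°  ·
  (0,2): δ = 90.03°  ·
  (0,3): δ = 53.89°  ·
  (0,4): δ = 25.15°  ✓
  (0,5): δ = 0.85°  ✓
  (0,6): δ = 48.15°  ·
  (0,7): δ = 106.32°  ·
  (1,2): δ = 149.05°  ·
  (1,3): δ = 112.90°  ·
  (1,4): δ = 84.16°  ·
  (1,5): δ = 58.17°  ·
  (1,6): δ = 10.86°  ✓
  (1,7): δ = 47.31°  ·
  (2,3): δ = 143.85°  ·
  (2,4): δ = 115.12°  ·
  (2,5): δ = 89.12°  ·
  (2,6): δ = 41.81°  ✓
  (2,7): δ = 16.35°  ✓
  (3,4): δ = 151.26°  ·
  (3,5): δ = 125.27°  ·
  (3,6): δ = 77.96°  ·
  (3,7): δ = 19.79°  ✓
  (4,5): δ = 154.01°  ·
  (4,6): δ = 106.70°  ·
  (4,7): δ = 48.53°  ·
  (5,6): δ = 132.69°  ·
  (5,7): δ = 74.53°  ·
  (6,7): δ = 121.83°  ·
antipodal pairs: 6

count = 6; pairs: (0,4), (0,5), (1,6), (2,6), (2,7), (3,7)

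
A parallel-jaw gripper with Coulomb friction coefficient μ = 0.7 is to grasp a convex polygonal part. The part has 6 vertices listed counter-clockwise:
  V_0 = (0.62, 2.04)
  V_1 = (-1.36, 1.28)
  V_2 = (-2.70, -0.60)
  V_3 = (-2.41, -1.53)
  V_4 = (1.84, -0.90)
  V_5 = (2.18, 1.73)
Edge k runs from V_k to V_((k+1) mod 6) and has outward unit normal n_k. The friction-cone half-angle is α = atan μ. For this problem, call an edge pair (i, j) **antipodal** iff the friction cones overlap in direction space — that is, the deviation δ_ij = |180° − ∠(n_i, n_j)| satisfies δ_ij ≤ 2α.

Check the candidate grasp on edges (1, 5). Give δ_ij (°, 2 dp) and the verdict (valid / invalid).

δ = 114.24°, invalid

α = atan 0.7 = 34.99°;  2α = 69.98°
edge 1: e_1 = (-1.34, -1.88);  n_1 = (-0.8143, +0.5804)
edge 5: e_5 = (-1.56, +0.31);  n_5 = (+0.1949, +0.9808)
∠(n_1, n_5) = 65.76°
δ = |180° − 65.76°| = 114.24°
114.24° > 2α = 69.98°  →  invalid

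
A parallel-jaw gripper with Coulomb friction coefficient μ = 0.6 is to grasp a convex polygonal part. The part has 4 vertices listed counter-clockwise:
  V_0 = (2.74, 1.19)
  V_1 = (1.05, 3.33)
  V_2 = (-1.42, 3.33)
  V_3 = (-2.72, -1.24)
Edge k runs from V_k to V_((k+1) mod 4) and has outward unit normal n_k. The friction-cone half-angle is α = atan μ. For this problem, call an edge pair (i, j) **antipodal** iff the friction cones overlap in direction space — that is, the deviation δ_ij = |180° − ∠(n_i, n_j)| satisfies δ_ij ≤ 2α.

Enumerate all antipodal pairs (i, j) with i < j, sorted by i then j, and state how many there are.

α = atan 0.6 = 30.96°;  2α = 61.93°
n_0 = (+0.7848, +0.6198)
n_1 = (+0.0000, +1.0000)
n_2 = (-0.9618, +0.2736)
n_3 = (+0.4066, -0.9136)
  (0,1): δ = 128.30°  ·
  (0,2): δ = 54.18°  ✓
  (0,3): δ = 75.69°  ·
  (1,2): δ = 105.88°  ·
  (1,3): δ = 23.99°  ✓
  (2,3): δ = 50.13°  ✓
antipodal pairs: 3

count = 3; pairs: (0,2), (1,3), (2,3)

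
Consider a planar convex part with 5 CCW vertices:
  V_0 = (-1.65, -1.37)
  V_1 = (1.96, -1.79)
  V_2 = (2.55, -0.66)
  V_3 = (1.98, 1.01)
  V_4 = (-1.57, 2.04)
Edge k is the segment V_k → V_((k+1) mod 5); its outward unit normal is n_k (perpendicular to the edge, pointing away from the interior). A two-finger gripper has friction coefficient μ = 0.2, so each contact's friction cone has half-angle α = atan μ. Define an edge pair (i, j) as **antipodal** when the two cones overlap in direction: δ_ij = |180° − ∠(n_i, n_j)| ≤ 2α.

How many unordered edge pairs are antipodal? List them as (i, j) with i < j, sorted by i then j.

count = 2; pairs: (0,3), (2,4)

α = atan 0.2 = 11.31°;  2α = 22.62°
n_0 = (-0.1156, -0.9933)
n_1 = (+0.8864, -0.4628)
n_2 = (+0.9464, +0.3230)
n_3 = (+0.2786, +0.9604)
n_4 = (-0.9997, +0.0235)
  (0,1): δ = 110.93°  ·
  (0,2): δ = 64.52°  ·
  (0,3): δ = 9.54°  ✓
  (0,4): δ = 95.29°  ·
  (1,2): δ = 133.58°  ·
  (1,3): δ = 78.61°  ·
  (1,4): δ = 26.23°  ·
  (2,3): δ = 125.03°  ·
  (2,4): δ = 20.19°  ✓
  (3,4): δ = 75.16°  ·
antipodal pairs: 2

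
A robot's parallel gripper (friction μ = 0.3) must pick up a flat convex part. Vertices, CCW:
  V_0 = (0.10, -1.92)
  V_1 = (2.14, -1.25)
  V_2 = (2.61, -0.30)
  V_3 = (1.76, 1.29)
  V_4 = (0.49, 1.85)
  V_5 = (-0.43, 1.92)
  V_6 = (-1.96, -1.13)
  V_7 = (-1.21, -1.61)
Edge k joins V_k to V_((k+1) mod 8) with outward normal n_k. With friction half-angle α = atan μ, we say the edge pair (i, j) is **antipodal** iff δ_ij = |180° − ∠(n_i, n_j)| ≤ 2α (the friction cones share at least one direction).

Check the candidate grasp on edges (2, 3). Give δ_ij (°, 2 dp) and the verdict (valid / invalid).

α = atan 0.3 = 16.70°;  2α = 33.40°
edge 2: e_2 = (-0.85, +1.59);  n_2 = (+0.8819, +0.4715)
edge 3: e_3 = (-1.27, +0.56);  n_3 = (+0.4035, +0.9150)
∠(n_2, n_3) = 38.08°
δ = |180° − 38.08°| = 141.92°
141.92° > 2α = 33.40°  →  invalid

δ = 141.92°, invalid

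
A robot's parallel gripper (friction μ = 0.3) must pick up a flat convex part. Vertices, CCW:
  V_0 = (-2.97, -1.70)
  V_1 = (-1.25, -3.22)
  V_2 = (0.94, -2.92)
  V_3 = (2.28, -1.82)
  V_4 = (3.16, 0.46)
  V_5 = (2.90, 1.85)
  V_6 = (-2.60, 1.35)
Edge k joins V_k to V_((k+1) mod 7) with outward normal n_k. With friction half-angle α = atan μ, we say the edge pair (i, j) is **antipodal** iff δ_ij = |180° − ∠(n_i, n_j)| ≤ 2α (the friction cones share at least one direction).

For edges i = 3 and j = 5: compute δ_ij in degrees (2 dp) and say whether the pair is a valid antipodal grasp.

δ = 63.70°, invalid

α = atan 0.3 = 16.70°;  2α = 33.40°
edge 3: e_3 = (+0.88, +2.28);  n_3 = (+0.9329, -0.3601)
edge 5: e_5 = (-5.50, -0.50);  n_5 = (-0.0905, +0.9959)
∠(n_3, n_5) = 116.30°
δ = |180° − 116.30°| = 63.70°
63.70° > 2α = 33.40°  →  invalid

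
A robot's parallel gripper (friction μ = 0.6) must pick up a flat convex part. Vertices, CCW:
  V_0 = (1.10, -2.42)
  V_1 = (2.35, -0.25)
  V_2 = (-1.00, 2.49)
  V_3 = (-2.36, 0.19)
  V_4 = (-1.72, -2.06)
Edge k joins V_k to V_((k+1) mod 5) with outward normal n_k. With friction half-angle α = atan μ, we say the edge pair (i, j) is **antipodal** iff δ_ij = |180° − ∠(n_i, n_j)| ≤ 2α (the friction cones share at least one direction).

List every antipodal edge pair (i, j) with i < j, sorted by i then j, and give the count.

α = atan 0.6 = 30.96°;  2α = 61.93°
n_0 = (+0.8665, -0.4991)
n_1 = (+0.6331, +0.7741)
n_2 = (-0.8608, +0.5090)
n_3 = (-0.9618, -0.2736)
n_4 = (-0.1266, -0.9919)
  (0,1): δ = 99.34°  ·
  (0,2): δ = 0.65°  ✓
  (0,3): δ = 45.82°  ✓
  (0,4): δ = 112.67°  ·
  (1,2): δ = 81.32°  ·
  (1,3): δ = 34.84°  ✓
  (1,4): δ = 32.01°  ✓
  (2,3): δ = 133.53°  ·
  (2,4): δ = 66.68°  ·
  (3,4): δ = 113.15°  ·
antipodal pairs: 4

count = 4; pairs: (0,2), (0,3), (1,3), (1,4)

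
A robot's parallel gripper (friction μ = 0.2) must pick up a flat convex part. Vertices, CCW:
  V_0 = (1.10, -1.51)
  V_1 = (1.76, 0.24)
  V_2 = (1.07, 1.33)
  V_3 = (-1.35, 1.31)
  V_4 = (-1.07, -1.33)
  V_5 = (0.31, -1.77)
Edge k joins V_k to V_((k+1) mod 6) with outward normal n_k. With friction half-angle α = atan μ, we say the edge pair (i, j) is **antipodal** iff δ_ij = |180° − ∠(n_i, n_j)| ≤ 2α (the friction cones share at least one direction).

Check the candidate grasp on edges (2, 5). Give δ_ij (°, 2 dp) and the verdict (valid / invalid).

α = atan 0.2 = 11.31°;  2α = 22.62°
edge 2: e_2 = (-2.42, -0.02);  n_2 = (-0.0083, +1.0000)
edge 5: e_5 = (+0.79, +0.26);  n_5 = (+0.3126, -0.9499)
∠(n_2, n_5) = 162.26°
δ = |180° − 162.26°| = 17.74°
17.74° ≤ 2α = 22.62°  →  valid

δ = 17.74°, valid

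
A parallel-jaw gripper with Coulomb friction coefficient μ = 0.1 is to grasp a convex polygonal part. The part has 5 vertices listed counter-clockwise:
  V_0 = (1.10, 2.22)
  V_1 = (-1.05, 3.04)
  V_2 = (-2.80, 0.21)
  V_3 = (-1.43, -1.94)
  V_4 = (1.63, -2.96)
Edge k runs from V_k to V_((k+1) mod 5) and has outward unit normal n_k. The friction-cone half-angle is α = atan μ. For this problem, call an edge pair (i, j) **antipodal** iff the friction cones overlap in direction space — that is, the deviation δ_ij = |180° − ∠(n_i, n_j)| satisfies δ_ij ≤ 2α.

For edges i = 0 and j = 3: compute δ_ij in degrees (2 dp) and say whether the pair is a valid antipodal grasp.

α = atan 0.1 = 5.71°;  2α = 11.42°
edge 0: e_0 = (-2.15, +0.82);  n_0 = (+0.3564, +0.9343)
edge 3: e_3 = (+3.06, -1.02);  n_3 = (-0.3162, -0.9487)
∠(n_0, n_3) = 177.56°
δ = |180° − 177.56°| = 2.44°
2.44° ≤ 2α = 11.42°  →  valid

δ = 2.44°, valid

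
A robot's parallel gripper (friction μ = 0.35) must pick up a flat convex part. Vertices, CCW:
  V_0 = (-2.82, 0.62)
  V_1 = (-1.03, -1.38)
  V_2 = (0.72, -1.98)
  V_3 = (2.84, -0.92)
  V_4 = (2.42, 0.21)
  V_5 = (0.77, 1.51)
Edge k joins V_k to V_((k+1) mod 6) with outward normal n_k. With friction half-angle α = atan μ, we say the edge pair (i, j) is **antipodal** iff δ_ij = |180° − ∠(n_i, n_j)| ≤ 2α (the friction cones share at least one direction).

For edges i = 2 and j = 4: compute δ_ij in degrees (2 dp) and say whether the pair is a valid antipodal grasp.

α = atan 0.35 = 19.29°;  2α = 38.58°
edge 2: e_2 = (+2.12, +1.06);  n_2 = (+0.4472, -0.8944)
edge 4: e_4 = (-1.65, +1.30);  n_4 = (+0.6189, +0.7855)
∠(n_2, n_4) = 115.20°
δ = |180° − 115.20°| = 64.80°
64.80° > 2α = 38.58°  →  invalid

δ = 64.80°, invalid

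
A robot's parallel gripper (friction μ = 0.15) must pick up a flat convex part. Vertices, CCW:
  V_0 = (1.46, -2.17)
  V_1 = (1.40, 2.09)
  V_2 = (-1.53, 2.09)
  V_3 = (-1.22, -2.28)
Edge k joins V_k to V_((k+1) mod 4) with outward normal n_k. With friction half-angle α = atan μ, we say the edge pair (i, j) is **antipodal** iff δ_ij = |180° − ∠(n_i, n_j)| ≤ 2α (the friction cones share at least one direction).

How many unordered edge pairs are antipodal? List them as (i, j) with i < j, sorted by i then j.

α = atan 0.15 = 8.53°;  2α = 17.06°
n_0 = (+0.9999, +0.0141)
n_1 = (+0.0000, +1.0000)
n_2 = (-0.9975, -0.0708)
n_3 = (+0.0410, -0.9992)
  (0,1): δ = 90.81°  ·
  (0,2): δ = 3.25°  ✓
  (0,3): δ = 91.54°  ·
  (1,2): δ = 85.94°  ·
  (1,3): δ = 2.35°  ✓
  (2,3): δ = 91.71°  ·
antipodal pairs: 2

count = 2; pairs: (0,2), (1,3)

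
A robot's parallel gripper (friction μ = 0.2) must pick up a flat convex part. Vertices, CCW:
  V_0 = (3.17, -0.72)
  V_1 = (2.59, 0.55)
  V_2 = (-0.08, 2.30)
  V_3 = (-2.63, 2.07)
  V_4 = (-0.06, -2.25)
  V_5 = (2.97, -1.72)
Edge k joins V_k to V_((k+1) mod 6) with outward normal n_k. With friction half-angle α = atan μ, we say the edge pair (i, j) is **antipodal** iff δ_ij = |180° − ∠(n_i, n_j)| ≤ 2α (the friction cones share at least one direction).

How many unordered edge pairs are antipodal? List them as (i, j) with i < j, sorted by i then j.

count = 2; pairs: (0,3), (2,4)

α = atan 0.2 = 11.31°;  2α = 22.62°
n_0 = (+0.9096, +0.4154)
n_1 = (+0.5482, +0.8364)
n_2 = (-0.0898, +0.9960)
n_3 = (-0.8594, -0.5113)
n_4 = (+0.1723, -0.9850)
n_5 = (+0.9806, -0.1961)
  (0,1): δ = 147.79°  ·
  (0,2): δ = 109.39°  ·
  (0,3): δ = 6.20°  ✓
  (0,4): δ = 75.38°  ·
  (0,5): δ = 144.14°  ·
  (1,2): δ = 141.60°  ·
  (1,3): δ = 26.01°  ·
  (1,4): δ = 43.16°  ·
  (1,5): δ = 111.93°  ·
  (2,3): δ = 64.41°  ·
  (2,4): δ = 4.77°  ✓
  (2,5): δ = 73.54°  ·
  (3,4): δ = 110.83°  ·
  (3,5): δ = 42.06°  ·
  (4,5): δ = 111.23°  ·
antipodal pairs: 2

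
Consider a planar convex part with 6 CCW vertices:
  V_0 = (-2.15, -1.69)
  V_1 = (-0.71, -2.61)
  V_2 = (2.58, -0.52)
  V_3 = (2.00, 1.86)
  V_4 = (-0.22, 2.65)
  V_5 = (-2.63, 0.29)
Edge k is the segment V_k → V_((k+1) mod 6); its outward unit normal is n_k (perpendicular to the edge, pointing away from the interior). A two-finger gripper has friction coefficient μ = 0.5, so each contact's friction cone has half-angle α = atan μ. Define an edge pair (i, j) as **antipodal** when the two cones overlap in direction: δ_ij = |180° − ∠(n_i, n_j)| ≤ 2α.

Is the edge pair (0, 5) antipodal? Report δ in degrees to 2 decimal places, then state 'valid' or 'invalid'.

α = atan 0.5 = 26.57°;  2α = 53.13°
edge 0: e_0 = (+1.44, -0.92);  n_0 = (-0.5384, -0.8427)
edge 5: e_5 = (+0.48, -1.98);  n_5 = (-0.9719, -0.2356)
∠(n_0, n_5) = 43.80°
δ = |180° − 43.80°| = 136.20°
136.20° > 2α = 53.13°  →  invalid

δ = 136.20°, invalid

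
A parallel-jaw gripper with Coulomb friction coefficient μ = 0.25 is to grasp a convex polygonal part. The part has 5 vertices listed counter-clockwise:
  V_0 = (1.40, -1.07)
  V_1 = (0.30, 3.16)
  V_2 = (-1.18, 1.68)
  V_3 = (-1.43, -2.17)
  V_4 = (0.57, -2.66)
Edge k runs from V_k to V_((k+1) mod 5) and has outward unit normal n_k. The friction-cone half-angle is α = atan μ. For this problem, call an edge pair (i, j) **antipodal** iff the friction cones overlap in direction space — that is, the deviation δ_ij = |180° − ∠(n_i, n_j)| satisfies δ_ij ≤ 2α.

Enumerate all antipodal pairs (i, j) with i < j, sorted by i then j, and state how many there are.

α = atan 0.25 = 14.04°;  2α = 28.07°
n_0 = (+0.9678, +0.2517)
n_1 = (-0.7071, +0.7071)
n_2 = (-0.9979, +0.0648)
n_3 = (-0.2380, -0.9713)
n_4 = (+0.8865, -0.4628)
  (0,1): δ = 59.58°  ·
  (0,2): δ = 18.29°  ✓
  (0,3): δ = 61.66°  ·
  (0,4): δ = 137.86°  ·
  (1,2): δ = 138.72°  ·
  (1,3): δ = 58.77°  ·
  (1,4): δ = 17.43°  ✓
  (2,3): δ = 100.05°  ·
  (2,4): δ = 23.85°  ✓
  (3,4): δ = 103.80°  ·
antipodal pairs: 3

count = 3; pairs: (0,2), (1,4), (2,4)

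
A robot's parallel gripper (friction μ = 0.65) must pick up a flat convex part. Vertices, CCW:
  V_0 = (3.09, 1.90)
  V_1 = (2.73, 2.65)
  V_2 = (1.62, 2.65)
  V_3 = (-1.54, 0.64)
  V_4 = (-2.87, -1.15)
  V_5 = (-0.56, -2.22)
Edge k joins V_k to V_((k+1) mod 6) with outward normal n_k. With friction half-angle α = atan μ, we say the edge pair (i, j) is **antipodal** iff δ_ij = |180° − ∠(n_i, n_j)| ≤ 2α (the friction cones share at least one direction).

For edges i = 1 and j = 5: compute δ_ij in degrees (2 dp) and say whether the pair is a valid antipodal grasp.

α = atan 0.65 = 33.02°;  2α = 66.05°
edge 1: e_1 = (-1.11, +0.00);  n_1 = (+0.0000, +1.0000)
edge 5: e_5 = (+3.65, +4.12);  n_5 = (+0.7485, -0.6631)
∠(n_1, n_5) = 131.54°
δ = |180° − 131.54°| = 48.46°
48.46° ≤ 2α = 66.05°  →  valid

δ = 48.46°, valid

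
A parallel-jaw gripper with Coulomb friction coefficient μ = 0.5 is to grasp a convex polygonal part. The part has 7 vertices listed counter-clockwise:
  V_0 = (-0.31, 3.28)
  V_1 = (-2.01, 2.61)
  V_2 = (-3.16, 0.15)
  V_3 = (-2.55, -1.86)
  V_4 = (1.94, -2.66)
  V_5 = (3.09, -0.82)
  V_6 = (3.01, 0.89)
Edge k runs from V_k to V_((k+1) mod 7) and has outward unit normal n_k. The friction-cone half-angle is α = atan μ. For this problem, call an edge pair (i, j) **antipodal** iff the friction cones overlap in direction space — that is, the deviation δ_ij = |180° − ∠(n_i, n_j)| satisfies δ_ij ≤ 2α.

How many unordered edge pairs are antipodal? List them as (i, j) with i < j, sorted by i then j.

count = 8; pairs: (0,3), (0,4), (1,4), (1,5), (2,4), (2,5), (2,6), (3,6)

α = atan 0.5 = 26.57°;  2α = 53.13°
n_0 = (-0.3667, +0.9304)
n_1 = (-0.9059, +0.4235)
n_2 = (-0.9569, -0.2904)
n_3 = (-0.1754, -0.9845)
n_4 = (+0.8480, -0.5300)
n_5 = (+0.9989, +0.0467)
n_6 = (+0.5842, +0.8116)
  (0,1): δ = 136.57°  ·
  (0,2): δ = 94.63°  ·
  (0,3): δ = 31.61°  ✓
  (0,4): δ = 36.48°  ✓
  (0,5): δ = 71.17°  ·
  (0,6): δ = 122.74°  ·
  (1,2): δ = 138.06°  ·
  (1,3): δ = 75.05°  ·
  (1,4): δ = 6.95°  ✓
  (1,5): δ = 27.73°  ✓
  (1,6): δ = 79.31°  ·
  (2,3): δ = 116.98°  ·
  (2,4): δ = 48.89°  ✓
  (2,5): δ = 14.20°  ✓
  (2,6): δ = 37.37°  ✓
  (3,4): δ = 111.90°  ·
  (3,5): δ = 77.22°  ·
  (3,6): δ = 25.65°  ✓
  (4,5): δ = 145.32°  ·
  (4,6): δ = 93.74°  ·
  (5,6): δ = 128.43°  ·
antipodal pairs: 8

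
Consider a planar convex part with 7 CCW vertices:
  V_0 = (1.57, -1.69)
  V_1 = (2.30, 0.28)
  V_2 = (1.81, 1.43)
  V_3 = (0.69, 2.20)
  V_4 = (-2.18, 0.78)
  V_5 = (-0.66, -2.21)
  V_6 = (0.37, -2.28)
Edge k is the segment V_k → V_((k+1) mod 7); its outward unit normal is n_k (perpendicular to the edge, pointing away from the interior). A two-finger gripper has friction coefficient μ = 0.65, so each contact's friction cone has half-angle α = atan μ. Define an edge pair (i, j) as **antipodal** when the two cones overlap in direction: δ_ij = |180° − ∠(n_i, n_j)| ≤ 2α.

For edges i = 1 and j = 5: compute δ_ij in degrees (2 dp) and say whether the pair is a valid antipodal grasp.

δ = 63.03°, valid

α = atan 0.65 = 33.02°;  2α = 66.05°
edge 1: e_1 = (-0.49, +1.15);  n_1 = (+0.9200, +0.3920)
edge 5: e_5 = (+1.03, -0.07);  n_5 = (-0.0678, -0.9977)
∠(n_1, n_5) = 116.97°
δ = |180° − 116.97°| = 63.03°
63.03° ≤ 2α = 66.05°  →  valid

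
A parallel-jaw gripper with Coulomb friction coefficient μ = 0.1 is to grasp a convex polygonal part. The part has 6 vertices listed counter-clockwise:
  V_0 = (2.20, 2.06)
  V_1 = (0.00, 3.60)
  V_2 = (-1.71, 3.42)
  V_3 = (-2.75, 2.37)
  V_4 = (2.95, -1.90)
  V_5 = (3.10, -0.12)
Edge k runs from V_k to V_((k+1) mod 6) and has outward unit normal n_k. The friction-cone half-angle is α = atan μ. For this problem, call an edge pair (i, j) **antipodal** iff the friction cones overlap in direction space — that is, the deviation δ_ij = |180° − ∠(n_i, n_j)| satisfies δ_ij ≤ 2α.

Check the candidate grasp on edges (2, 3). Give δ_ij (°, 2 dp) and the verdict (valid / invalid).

δ = 82.11°, invalid

α = atan 0.1 = 5.71°;  2α = 11.42°
edge 2: e_2 = (-1.04, -1.05);  n_2 = (-0.7105, +0.7037)
edge 3: e_3 = (+5.70, -4.27);  n_3 = (-0.5996, -0.8003)
∠(n_2, n_3) = 97.89°
δ = |180° − 97.89°| = 82.11°
82.11° > 2α = 11.42°  →  invalid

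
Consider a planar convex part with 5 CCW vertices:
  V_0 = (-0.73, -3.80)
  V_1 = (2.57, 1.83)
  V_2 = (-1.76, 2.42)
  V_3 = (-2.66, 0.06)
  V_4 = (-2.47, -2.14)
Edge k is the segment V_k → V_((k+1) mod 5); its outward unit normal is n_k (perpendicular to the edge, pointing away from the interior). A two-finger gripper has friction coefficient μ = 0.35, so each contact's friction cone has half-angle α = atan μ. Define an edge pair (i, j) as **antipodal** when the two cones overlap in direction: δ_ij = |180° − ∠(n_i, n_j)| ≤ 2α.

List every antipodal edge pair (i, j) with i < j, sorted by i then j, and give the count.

α = atan 0.35 = 19.29°;  2α = 38.58°
n_0 = (+0.8627, -0.5057)
n_1 = (+0.1350, +0.9908)
n_2 = (-0.9344, +0.3563)
n_3 = (-0.9963, -0.0860)
n_4 = (-0.6903, -0.7235)
  (0,1): δ = 67.38°  ·
  (0,2): δ = 9.50°  ✓
  (0,3): δ = 35.31°  ✓
  (0,4): δ = 76.72°  ·
  (1,2): δ = 103.12°  ·
  (1,3): δ = 77.30°  ·
  (1,4): δ = 35.89°  ✓
  (2,3): δ = 154.19°  ·
  (2,4): δ = 112.78°  ·
  (3,4): δ = 138.59°  ·
antipodal pairs: 3

count = 3; pairs: (0,2), (0,3), (1,4)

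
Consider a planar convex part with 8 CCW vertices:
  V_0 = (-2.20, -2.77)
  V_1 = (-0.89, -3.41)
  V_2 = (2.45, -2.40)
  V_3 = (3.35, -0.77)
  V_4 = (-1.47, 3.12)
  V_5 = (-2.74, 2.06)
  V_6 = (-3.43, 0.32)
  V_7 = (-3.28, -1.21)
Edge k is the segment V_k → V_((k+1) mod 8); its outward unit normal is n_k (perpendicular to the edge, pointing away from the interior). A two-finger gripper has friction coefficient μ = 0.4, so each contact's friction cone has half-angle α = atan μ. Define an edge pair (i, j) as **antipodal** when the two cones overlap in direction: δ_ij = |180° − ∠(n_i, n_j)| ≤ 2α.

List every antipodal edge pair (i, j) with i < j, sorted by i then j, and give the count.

count = 6; pairs: (0,3), (1,4), (2,4), (2,5), (2,6), (3,7)

α = atan 0.4 = 21.80°;  2α = 43.60°
n_0 = (-0.4390, -0.8985)
n_1 = (+0.2895, -0.9572)
n_2 = (+0.8754, -0.4834)
n_3 = (+0.6280, +0.7782)
n_4 = (-0.6408, +0.7677)
n_5 = (-0.9296, +0.3686)
n_6 = (-0.9952, -0.0976)
n_7 = (-0.8222, -0.5692)
  (0,1): δ = 137.14°  ·
  (0,2): δ = 92.87°  ·
  (0,3): δ = 12.87°  ✓
  (0,4): δ = 65.89°  ·
  (0,5): δ = 94.41°  ·
  (0,6): δ = 121.64°  ·
  (0,7): δ = 150.73°  ·
  (1,2): δ = 135.73°  ·
  (1,3): δ = 55.73°  ·
  (1,4): δ = 23.02°  ✓
  (1,5): δ = 51.54°  ·
  (1,6): δ = 78.77°  ·
  (1,7): δ = 107.87°  ·
  (2,3): δ = 100.00°  ·
  (2,4): δ = 21.24°  ✓
  (2,5): δ = 7.27°  ✓
  (2,6): δ = 34.50°  ✓
  (2,7): δ = 63.60°  ·
  (3,4): δ = 101.24°  ·
  (3,5): δ = 72.73°  ·
  (3,6): δ = 45.50°  ·
  (3,7): δ = 16.40°  ✓
  (4,5): δ = 151.48°  ·
  (4,6): δ = 124.25°  ·
  (4,7): δ = 95.15°  ·
  (5,6): δ = 152.77°  ·
  (5,7): δ = 123.67°  ·
  (6,7): δ = 150.90°  ·
antipodal pairs: 6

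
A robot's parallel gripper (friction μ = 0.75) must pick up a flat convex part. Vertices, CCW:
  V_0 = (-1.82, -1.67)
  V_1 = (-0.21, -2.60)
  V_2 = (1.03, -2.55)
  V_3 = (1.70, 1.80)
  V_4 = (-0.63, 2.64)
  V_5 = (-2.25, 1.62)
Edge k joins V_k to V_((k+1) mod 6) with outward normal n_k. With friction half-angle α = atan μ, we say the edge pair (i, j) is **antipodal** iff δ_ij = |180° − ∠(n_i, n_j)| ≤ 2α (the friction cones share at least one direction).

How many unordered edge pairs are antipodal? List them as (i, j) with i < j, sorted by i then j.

α = atan 0.75 = 36.87°;  2α = 73.74°
n_0 = (-0.5002, -0.8659)
n_1 = (+0.0403, -0.9992)
n_2 = (+0.9883, -0.1522)
n_3 = (+0.3391, +0.9407)
n_4 = (-0.5328, +0.8462)
n_5 = (-0.9916, -0.1296)
  (0,1): δ = 147.68°  ·
  (0,2): δ = 68.74°  ✓
  (0,3): δ = 10.19°  ✓
  (0,4): δ = 62.21°  ✓
  (0,5): δ = 127.46°  ·
  (1,2): δ = 101.07°  ·
  (1,3): δ = 22.13°  ✓
  (1,4): δ = 29.89°  ✓
  (1,5): δ = 95.14°  ·
  (2,3): δ = 101.07°  ·
  (2,4): δ = 49.05°  ✓
  (2,5): δ = 16.20°  ✓
  (3,4): δ = 127.98°  ·
  (3,5): δ = 62.73°  ✓
  (4,5): δ = 114.75°  ·
antipodal pairs: 8

count = 8; pairs: (0,2), (0,3), (0,4), (1,3), (1,4), (2,4), (2,5), (3,5)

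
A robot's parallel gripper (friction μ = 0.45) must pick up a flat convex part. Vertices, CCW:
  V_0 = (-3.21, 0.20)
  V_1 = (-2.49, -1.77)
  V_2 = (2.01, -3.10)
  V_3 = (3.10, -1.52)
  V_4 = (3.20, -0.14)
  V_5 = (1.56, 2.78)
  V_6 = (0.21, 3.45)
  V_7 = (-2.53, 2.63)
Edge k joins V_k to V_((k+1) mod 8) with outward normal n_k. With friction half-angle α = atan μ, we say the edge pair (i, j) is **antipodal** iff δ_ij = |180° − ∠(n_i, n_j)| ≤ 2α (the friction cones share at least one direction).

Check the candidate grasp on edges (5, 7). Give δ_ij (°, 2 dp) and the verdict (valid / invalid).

δ = 79.24°, invalid

α = atan 0.45 = 24.23°;  2α = 48.46°
edge 5: e_5 = (-1.35, +0.67);  n_5 = (+0.4446, +0.8958)
edge 7: e_7 = (-0.68, -2.43);  n_7 = (-0.9630, +0.2695)
∠(n_5, n_7) = 100.76°
δ = |180° − 100.76°| = 79.24°
79.24° > 2α = 48.46°  →  invalid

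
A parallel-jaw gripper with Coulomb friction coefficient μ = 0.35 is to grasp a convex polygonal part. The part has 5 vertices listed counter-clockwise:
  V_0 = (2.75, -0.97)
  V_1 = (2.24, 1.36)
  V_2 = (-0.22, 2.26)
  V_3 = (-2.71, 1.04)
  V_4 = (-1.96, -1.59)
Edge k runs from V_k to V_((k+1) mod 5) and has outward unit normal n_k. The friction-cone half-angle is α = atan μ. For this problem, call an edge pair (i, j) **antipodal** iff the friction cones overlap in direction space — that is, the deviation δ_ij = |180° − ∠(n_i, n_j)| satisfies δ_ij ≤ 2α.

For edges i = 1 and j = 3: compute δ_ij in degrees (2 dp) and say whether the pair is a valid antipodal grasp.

δ = 53.99°, invalid

α = atan 0.35 = 19.29°;  2α = 38.58°
edge 1: e_1 = (-2.46, +0.90);  n_1 = (+0.3436, +0.9391)
edge 3: e_3 = (+0.75, -2.63);  n_3 = (-0.9617, -0.2742)
∠(n_1, n_3) = 126.01°
δ = |180° − 126.01°| = 53.99°
53.99° > 2α = 38.58°  →  invalid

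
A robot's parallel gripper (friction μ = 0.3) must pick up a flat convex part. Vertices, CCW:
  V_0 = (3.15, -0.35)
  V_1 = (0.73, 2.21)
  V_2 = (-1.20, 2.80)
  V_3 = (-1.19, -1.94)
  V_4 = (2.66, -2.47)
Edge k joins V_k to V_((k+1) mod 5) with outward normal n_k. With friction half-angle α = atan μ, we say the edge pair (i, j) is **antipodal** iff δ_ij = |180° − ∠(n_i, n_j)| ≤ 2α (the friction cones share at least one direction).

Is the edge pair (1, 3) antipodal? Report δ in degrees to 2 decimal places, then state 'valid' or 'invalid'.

δ = 9.16°, valid

α = atan 0.3 = 16.70°;  2α = 33.40°
edge 1: e_1 = (-1.93, +0.59);  n_1 = (+0.2923, +0.9563)
edge 3: e_3 = (+3.85, -0.53);  n_3 = (-0.1364, -0.9907)
∠(n_1, n_3) = 170.84°
δ = |180° − 170.84°| = 9.16°
9.16° ≤ 2α = 33.40°  →  valid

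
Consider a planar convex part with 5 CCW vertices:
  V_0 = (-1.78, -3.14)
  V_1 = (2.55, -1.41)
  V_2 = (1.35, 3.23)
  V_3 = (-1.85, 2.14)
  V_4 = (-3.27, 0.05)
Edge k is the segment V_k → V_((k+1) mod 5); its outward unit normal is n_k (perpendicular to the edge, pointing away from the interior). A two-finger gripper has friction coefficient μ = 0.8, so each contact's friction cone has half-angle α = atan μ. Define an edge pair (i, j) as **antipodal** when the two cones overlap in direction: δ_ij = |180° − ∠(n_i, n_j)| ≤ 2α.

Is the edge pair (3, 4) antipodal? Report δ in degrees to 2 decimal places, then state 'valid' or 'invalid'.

α = atan 0.8 = 38.66°;  2α = 77.32°
edge 3: e_3 = (-1.42, -2.09);  n_3 = (-0.8271, +0.5620)
edge 4: e_4 = (+1.49, -3.19);  n_4 = (-0.9060, -0.4232)
∠(n_3, n_4) = 59.23°
δ = |180° − 59.23°| = 120.77°
120.77° > 2α = 77.32°  →  invalid

δ = 120.77°, invalid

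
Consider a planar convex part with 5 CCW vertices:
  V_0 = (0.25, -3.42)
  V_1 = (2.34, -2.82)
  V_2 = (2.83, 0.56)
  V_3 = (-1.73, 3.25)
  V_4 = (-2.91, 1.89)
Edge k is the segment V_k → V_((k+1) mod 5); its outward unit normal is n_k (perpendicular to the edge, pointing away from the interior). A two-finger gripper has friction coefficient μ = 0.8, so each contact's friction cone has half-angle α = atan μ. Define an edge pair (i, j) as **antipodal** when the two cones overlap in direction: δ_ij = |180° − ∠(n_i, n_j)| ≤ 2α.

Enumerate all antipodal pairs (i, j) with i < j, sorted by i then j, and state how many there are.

α = atan 0.8 = 38.66°;  2α = 77.32°
n_0 = (+0.2759, -0.9612)
n_1 = (+0.9897, -0.1435)
n_2 = (+0.5081, +0.8613)
n_3 = (-0.7553, +0.6554)
n_4 = (-0.8593, -0.5114)
  (0,1): δ = 114.27°  ·
  (0,2): δ = 46.55°  ✓
  (0,3): δ = 33.04°  ✓
  (0,4): δ = 104.74°  ·
  (1,2): δ = 112.29°  ·
  (1,3): δ = 32.70°  ✓
  (1,4): δ = 39.01°  ✓
  (2,3): δ = 100.41°  ·
  (2,4): δ = 28.71°  ✓
  (3,4): δ = 108.30°  ·
antipodal pairs: 5

count = 5; pairs: (0,2), (0,3), (1,3), (1,4), (2,4)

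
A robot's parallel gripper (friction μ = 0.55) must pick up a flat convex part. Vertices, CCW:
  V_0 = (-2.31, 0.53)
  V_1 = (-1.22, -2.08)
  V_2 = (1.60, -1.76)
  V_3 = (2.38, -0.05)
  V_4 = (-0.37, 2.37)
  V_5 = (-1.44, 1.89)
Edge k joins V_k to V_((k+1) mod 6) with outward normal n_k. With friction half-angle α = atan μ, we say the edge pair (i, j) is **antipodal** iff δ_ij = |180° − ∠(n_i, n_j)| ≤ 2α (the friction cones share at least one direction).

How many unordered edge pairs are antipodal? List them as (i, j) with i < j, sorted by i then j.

α = atan 0.55 = 28.81°;  2α = 57.62°
n_0 = (-0.9228, -0.3854)
n_1 = (+0.1128, -0.9936)
n_2 = (+0.9098, -0.4150)
n_3 = (+0.6606, +0.7507)
n_4 = (-0.4093, +0.9124)
n_5 = (-0.8424, +0.5389)
  (0,1): δ = 106.19°  ·
  (0,2): δ = 47.19°  ✓
  (0,3): δ = 25.99°  ✓
  (0,4): δ = 91.49°  ·
  (0,5): δ = 124.73°  ·
  (1,2): δ = 120.99°  ·
  (1,3): δ = 47.82°  ✓
  (1,4): δ = 17.69°  ✓
  (1,5): δ = 50.92°  ✓
  (2,3): δ = 106.83°  ·
  (2,4): δ = 41.32°  ✓
  (2,5): δ = 8.09°  ✓
  (3,4): δ = 114.49°  ·
  (3,5): δ = 81.26°  ·
  (4,5): δ = 146.77°  ·
antipodal pairs: 7

count = 7; pairs: (0,2), (0,3), (1,3), (1,4), (1,5), (2,4), (2,5)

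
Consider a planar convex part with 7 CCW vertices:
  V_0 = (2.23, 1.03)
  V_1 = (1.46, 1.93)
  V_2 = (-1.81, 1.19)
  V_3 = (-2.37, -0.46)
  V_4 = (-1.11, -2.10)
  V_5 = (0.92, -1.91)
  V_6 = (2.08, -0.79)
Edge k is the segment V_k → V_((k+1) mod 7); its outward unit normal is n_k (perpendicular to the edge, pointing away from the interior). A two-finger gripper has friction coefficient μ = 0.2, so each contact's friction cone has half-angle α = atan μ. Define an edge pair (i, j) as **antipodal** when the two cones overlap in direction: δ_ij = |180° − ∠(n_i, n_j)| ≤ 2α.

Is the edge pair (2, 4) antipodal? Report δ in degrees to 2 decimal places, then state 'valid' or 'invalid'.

α = atan 0.2 = 11.31°;  2α = 22.62°
edge 2: e_2 = (-0.56, -1.65);  n_2 = (-0.9469, +0.3214)
edge 4: e_4 = (+2.03, +0.19);  n_4 = (+0.0932, -0.9956)
∠(n_2, n_4) = 114.09°
δ = |180° − 114.09°| = 65.91°
65.91° > 2α = 22.62°  →  invalid

δ = 65.91°, invalid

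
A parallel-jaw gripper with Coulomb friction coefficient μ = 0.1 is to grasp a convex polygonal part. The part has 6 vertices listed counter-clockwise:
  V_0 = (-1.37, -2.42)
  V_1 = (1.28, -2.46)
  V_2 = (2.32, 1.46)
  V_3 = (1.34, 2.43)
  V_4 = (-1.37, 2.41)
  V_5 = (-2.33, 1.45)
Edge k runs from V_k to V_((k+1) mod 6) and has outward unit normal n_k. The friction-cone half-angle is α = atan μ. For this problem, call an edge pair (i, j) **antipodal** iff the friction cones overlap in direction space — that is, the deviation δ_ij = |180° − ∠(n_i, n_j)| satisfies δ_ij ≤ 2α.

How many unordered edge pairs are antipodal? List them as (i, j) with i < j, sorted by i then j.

α = atan 0.1 = 5.71°;  2α = 11.42°
n_0 = (-0.0151, -0.9999)
n_1 = (+0.9666, -0.2564)
n_2 = (+0.7035, +0.7107)
n_3 = (-0.0074, +1.0000)
n_4 = (-0.7071, +0.7071)
n_5 = (-0.9706, -0.2408)
  (0,1): δ = 103.99°  ·
  (0,2): δ = 43.84°  ·
  (0,3): δ = 1.29°  ✓
  (0,4): δ = 45.86°  ·
  (0,5): δ = 104.80°  ·
  (1,2): δ = 119.85°  ·
  (1,3): δ = 74.72°  ·
  (1,4): δ = 30.14°  ·
  (1,5): δ = 28.79°  ·
  (2,3): δ = 134.87°  ·
  (2,4): δ = 90.29°  ·
  (2,5): δ = 31.36°  ·
  (3,4): δ = 135.42°  ·
  (3,5): δ = 76.49°  ·
  (4,5): δ = 121.07°  ·
antipodal pairs: 1

count = 1; pairs: (0,3)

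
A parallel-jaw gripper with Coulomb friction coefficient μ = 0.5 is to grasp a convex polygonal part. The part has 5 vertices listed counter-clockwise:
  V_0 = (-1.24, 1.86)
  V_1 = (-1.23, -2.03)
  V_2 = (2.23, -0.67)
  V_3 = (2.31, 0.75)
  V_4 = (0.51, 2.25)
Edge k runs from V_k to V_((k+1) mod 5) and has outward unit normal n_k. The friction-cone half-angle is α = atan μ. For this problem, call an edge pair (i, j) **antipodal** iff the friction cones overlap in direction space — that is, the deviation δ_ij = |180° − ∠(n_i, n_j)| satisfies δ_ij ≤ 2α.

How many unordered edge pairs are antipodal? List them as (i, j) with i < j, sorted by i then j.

count = 3; pairs: (0,2), (0,3), (1,4)

α = atan 0.5 = 26.57°;  2α = 53.13°
n_0 = (-1.0000, -0.0026)
n_1 = (+0.3658, -0.9307)
n_2 = (+0.9984, -0.0562)
n_3 = (+0.6402, +0.7682)
n_4 = (-0.2175, +0.9761)
  (0,1): δ = 68.69°  ·
  (0,2): δ = 3.37°  ✓
  (0,3): δ = 50.05°  ✓
  (0,4): δ = 102.42°  ·
  (1,2): δ = 114.68°  ·
  (1,3): δ = 61.26°  ·
  (1,4): δ = 8.89°  ✓
  (2,3): δ = 126.58°  ·
  (2,4): δ = 74.21°  ·
  (3,4): δ = 127.63°  ·
antipodal pairs: 3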